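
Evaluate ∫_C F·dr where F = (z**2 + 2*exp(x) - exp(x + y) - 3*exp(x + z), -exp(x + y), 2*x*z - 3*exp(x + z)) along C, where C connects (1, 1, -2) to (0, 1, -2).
-2*cosh(2) - 6*sinh(1) - 2 + 4*sinh(2)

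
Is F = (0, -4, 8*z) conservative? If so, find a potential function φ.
Yes, F is conservative. φ = -4*y + 4*z**2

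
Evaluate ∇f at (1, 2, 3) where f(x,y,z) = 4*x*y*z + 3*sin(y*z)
(24, 9*cos(6) + 12, 6*cos(6) + 8)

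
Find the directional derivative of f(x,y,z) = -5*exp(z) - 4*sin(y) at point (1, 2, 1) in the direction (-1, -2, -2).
8*cos(2)/3 + 10*E/3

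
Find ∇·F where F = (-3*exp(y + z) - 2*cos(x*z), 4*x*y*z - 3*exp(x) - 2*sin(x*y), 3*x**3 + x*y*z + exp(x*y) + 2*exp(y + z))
x*y + 4*x*z - 2*x*cos(x*y) + 2*z*sin(x*z) + 2*exp(y + z)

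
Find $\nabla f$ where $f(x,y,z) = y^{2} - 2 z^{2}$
(0, 2*y, -4*z)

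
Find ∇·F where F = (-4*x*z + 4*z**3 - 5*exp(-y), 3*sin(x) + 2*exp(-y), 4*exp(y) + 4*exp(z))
-4*z + 4*exp(z) - 2*exp(-y)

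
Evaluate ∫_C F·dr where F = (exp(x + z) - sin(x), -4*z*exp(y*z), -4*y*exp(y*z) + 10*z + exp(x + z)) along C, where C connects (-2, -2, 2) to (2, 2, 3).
-4*exp(6) + 4*exp(-4) + 24 + exp(5)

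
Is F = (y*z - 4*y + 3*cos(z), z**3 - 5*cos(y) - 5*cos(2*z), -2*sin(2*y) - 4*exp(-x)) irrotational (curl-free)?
No, ∇×F = (-3*z**2 - 10*sin(2*z) - 4*cos(2*y), y - 3*sin(z) - 4*exp(-x), 4 - z)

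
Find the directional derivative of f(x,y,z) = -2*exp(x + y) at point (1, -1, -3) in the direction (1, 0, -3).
-sqrt(10)/5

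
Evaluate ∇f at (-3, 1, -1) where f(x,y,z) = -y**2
(0, -2, 0)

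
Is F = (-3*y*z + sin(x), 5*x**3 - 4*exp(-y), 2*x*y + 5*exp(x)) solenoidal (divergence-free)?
No, ∇·F = cos(x) + 4*exp(-y)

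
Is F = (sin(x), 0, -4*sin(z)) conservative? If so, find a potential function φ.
Yes, F is conservative. φ = -cos(x) + 4*cos(z)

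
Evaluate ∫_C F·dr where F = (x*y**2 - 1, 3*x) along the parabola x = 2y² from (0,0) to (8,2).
280/3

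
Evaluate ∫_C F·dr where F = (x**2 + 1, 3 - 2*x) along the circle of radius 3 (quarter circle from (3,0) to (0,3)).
-9*pi/2 - 3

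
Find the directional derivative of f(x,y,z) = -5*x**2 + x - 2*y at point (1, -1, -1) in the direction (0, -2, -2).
sqrt(2)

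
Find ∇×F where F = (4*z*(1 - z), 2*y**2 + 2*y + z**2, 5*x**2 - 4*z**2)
(-2*z, -10*x - 8*z + 4, 0)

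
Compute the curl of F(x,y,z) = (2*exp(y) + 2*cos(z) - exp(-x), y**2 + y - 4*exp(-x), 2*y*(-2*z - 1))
(-4*z - 2, -2*sin(z), -2*exp(y) + 4*exp(-x))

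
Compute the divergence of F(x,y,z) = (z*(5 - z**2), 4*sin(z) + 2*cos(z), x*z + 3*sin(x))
x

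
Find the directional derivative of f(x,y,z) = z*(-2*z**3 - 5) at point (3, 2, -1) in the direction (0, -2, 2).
3*sqrt(2)/2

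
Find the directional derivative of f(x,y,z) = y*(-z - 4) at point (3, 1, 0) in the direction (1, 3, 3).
-15*sqrt(19)/19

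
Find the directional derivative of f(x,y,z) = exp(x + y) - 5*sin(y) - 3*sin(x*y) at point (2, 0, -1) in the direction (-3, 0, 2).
-3*sqrt(13)*exp(2)/13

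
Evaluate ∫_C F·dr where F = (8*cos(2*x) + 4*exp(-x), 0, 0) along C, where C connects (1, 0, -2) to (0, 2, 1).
-4 - 4*sin(2) + 4*exp(-1)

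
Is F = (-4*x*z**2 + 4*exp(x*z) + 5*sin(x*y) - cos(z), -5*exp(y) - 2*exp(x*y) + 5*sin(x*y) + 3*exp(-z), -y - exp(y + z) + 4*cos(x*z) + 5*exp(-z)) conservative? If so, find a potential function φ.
No, ∇×F = (-exp(y + z) - 1 + 3*exp(-z), -8*x*z + 4*x*exp(x*z) + 4*z*sin(x*z) + sin(z), -5*x*cos(x*y) - 2*y*exp(x*y) + 5*y*cos(x*y)) ≠ 0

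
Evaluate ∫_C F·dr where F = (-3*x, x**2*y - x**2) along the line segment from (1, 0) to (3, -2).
8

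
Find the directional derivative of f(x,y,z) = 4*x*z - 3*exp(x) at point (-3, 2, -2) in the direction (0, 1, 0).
0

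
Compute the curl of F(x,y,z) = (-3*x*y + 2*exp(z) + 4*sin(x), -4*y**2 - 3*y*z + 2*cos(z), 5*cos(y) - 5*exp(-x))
(3*y - 5*sin(y) + 2*sin(z), 2*exp(z) - 5*exp(-x), 3*x)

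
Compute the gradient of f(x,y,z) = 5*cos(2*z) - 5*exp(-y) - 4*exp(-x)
(4*exp(-x), 5*exp(-y), -10*sin(2*z))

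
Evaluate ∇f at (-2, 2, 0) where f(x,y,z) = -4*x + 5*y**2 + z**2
(-4, 20, 0)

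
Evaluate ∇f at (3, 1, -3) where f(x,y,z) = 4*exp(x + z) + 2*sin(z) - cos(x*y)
(sin(3) + 4, 3*sin(3), 2*cos(3) + 4)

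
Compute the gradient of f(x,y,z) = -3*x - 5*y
(-3, -5, 0)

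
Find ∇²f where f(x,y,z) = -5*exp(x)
-5*exp(x)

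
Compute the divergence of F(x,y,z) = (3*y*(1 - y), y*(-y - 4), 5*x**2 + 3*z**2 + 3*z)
-2*y + 6*z - 1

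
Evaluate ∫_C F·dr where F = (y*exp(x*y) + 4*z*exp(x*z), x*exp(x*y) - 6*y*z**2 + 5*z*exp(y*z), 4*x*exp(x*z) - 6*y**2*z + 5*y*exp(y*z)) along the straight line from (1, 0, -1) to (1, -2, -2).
-54 - 4*exp(-1) + 5*exp(-2) + 5*exp(4)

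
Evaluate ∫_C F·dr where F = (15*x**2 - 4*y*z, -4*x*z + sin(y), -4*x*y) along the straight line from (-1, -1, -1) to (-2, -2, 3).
-87 - cos(2) + cos(1)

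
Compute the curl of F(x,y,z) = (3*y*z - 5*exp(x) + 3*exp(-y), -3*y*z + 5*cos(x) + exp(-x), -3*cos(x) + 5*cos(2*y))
(3*y - 10*sin(2*y), 3*y - 3*sin(x), -3*z - 5*sin(x) + 3*exp(-y) - exp(-x))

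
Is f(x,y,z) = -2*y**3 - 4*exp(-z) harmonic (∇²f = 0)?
No, ∇²f = -12*y - 4*exp(-z)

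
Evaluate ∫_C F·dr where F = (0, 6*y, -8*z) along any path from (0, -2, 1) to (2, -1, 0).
-5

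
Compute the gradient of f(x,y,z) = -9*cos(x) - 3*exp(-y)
(9*sin(x), 3*exp(-y), 0)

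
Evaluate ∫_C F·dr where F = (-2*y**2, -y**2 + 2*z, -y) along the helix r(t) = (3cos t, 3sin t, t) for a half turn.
54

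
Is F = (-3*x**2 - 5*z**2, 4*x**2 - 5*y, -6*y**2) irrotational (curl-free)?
No, ∇×F = (-12*y, -10*z, 8*x)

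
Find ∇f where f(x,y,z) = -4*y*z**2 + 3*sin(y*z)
(0, z*(-4*z + 3*cos(y*z)), y*(-8*z + 3*cos(y*z)))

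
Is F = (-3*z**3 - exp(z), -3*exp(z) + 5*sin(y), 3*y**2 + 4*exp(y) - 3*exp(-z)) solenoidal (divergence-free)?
No, ∇·F = 5*cos(y) + 3*exp(-z)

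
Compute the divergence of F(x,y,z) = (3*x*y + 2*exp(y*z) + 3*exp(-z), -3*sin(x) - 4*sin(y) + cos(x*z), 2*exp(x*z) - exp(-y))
2*x*exp(x*z) + 3*y - 4*cos(y)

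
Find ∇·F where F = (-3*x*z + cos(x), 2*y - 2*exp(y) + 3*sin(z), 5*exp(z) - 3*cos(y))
-3*z - 2*exp(y) + 5*exp(z) - sin(x) + 2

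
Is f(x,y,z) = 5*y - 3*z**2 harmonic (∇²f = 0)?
No, ∇²f = -6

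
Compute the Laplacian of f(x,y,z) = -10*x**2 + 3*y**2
-14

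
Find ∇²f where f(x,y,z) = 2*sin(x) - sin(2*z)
-2*sin(x) + 4*sin(2*z)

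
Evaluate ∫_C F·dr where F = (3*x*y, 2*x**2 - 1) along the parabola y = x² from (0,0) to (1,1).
3/4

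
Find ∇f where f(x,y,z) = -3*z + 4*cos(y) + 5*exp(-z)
(0, -4*sin(y), -3 - 5*exp(-z))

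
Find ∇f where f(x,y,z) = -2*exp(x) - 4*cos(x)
(-2*exp(x) + 4*sin(x), 0, 0)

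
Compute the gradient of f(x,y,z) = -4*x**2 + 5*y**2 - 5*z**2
(-8*x, 10*y, -10*z)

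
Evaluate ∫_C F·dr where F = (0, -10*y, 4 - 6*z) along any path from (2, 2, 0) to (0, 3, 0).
-25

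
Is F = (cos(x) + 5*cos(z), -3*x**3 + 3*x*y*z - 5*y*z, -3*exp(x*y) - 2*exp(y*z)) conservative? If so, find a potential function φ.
No, ∇×F = (-3*x*y - 3*x*exp(x*y) + 5*y - 2*z*exp(y*z), 3*y*exp(x*y) - 5*sin(z), -9*x**2 + 3*y*z) ≠ 0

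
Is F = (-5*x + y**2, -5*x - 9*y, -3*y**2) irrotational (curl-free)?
No, ∇×F = (-6*y, 0, -2*y - 5)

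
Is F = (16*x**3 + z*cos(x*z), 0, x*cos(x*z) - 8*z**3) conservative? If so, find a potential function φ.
Yes, F is conservative. φ = 4*x**4 - 2*z**4 + sin(x*z)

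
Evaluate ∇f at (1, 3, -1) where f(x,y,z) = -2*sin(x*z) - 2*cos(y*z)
(2*cos(1), 2*sin(3), -2*cos(1) - 6*sin(3))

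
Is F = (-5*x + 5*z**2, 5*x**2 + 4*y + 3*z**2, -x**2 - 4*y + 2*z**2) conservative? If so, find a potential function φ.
No, ∇×F = (-6*z - 4, 2*x + 10*z, 10*x) ≠ 0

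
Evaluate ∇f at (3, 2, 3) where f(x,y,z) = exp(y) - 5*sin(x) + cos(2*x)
(-(4*sin(3) + 5)*cos(3), exp(2), 0)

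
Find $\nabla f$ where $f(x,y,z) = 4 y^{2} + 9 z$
(0, 8*y, 9)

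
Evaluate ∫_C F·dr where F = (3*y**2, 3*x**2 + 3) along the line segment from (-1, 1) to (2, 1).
9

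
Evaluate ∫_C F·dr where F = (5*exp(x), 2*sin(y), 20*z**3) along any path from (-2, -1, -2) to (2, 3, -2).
2*cos(1) - 2*cos(3) + 10*sinh(2)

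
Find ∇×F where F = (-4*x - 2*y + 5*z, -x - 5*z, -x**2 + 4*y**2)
(8*y + 5, 2*x + 5, 1)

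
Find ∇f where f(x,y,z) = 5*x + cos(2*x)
(5 - 2*sin(2*x), 0, 0)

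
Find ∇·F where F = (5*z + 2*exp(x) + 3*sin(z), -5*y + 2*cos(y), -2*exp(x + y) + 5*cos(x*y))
2*exp(x) - 2*sin(y) - 5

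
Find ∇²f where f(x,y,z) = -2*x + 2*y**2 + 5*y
4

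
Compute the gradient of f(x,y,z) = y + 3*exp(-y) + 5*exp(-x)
(-5*exp(-x), 1 - 3*exp(-y), 0)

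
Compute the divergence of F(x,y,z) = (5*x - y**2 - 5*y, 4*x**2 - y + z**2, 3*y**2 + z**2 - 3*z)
2*z + 1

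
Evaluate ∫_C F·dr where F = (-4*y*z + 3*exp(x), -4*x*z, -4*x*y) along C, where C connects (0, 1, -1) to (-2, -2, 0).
-3 + 3*exp(-2)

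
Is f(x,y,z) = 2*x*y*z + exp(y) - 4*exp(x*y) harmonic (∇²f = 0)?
No, ∇²f = -4*x**2*exp(x*y) - 4*y**2*exp(x*y) + exp(y)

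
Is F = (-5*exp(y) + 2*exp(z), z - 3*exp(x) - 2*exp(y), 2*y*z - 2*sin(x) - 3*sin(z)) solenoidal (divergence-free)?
No, ∇·F = 2*y - 2*exp(y) - 3*cos(z)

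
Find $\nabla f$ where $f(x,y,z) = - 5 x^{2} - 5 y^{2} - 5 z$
(-10*x, -10*y, -5)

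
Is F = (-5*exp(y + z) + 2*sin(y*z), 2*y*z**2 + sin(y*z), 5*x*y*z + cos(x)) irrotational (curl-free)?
No, ∇×F = (5*x*z - 4*y*z - y*cos(y*z), -5*y*z + 2*y*cos(y*z) - 5*exp(y + z) + sin(x), -2*z*cos(y*z) + 5*exp(y + z))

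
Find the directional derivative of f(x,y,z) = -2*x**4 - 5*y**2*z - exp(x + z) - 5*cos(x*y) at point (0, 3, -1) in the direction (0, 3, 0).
30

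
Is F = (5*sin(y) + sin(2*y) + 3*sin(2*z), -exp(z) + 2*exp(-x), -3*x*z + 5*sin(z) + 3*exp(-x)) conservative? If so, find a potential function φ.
No, ∇×F = (exp(z), 3*z + 6*cos(2*z) + 3*exp(-x), -5*cos(y) - 2*cos(2*y) - 2*exp(-x)) ≠ 0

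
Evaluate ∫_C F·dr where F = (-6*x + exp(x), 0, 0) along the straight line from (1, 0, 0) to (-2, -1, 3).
-9 - E + exp(-2)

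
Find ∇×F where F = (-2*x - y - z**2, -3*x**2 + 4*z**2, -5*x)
(-8*z, 5 - 2*z, 1 - 6*x)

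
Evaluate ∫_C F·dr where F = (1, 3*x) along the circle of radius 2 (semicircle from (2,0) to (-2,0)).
-4 + 6*pi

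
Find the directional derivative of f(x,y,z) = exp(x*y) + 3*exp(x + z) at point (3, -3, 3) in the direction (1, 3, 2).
3*sqrt(14)*(2 + 3*exp(15))*exp(-9)/14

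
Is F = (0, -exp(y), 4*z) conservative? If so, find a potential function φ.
Yes, F is conservative. φ = 2*z**2 - exp(y)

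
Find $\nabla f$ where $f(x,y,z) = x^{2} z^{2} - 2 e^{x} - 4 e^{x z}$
(2*x*z**2 - 4*z*exp(x*z) - 2*exp(x), 0, 2*x*(x*z - 2*exp(x*z)))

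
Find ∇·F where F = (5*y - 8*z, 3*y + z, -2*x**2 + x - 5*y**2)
3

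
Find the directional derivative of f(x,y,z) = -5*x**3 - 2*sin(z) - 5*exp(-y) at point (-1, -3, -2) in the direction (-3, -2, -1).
sqrt(14)*(-10*exp(3) + 2*cos(2) + 45)/14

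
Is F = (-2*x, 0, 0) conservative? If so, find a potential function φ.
Yes, F is conservative. φ = -x**2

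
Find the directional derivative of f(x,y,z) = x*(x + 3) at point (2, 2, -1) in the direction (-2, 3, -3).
-7*sqrt(22)/11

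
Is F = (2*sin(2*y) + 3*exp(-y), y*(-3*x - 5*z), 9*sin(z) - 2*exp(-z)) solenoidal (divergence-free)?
No, ∇·F = -3*x - 5*z + 9*cos(z) + 2*exp(-z)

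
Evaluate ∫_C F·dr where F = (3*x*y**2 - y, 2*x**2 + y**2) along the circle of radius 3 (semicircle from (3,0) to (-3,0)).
9*pi/2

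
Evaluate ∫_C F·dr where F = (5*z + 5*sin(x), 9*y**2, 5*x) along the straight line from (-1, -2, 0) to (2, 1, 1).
-5*cos(2) + 5*cos(1) + 37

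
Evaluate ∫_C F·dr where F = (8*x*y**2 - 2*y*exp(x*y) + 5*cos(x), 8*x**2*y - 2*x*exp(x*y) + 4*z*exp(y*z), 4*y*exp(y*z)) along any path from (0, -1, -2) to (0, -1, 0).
4 - 4*exp(2)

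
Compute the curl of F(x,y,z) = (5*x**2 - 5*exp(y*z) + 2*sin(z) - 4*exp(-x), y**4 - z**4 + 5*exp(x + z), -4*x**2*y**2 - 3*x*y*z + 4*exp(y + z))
(-8*x**2*y - 3*x*z + 4*z**3 - 5*exp(x + z) + 4*exp(y + z), 8*x*y**2 + 3*y*z - 5*y*exp(y*z) + 2*cos(z), 5*z*exp(y*z) + 5*exp(x + z))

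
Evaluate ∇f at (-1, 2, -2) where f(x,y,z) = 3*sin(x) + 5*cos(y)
(3*cos(1), -5*sin(2), 0)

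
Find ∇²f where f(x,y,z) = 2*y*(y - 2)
4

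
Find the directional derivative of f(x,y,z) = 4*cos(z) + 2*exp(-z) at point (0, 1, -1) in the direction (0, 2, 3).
6*sqrt(13)*(-E + 2*sin(1))/13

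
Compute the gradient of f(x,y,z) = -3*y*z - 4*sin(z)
(0, -3*z, -3*y - 4*cos(z))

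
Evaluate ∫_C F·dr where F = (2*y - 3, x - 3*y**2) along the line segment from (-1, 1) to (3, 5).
-108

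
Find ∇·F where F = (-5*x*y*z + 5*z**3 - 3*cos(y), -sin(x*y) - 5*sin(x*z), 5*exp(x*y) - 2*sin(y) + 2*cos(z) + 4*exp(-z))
-x*cos(x*y) - 5*y*z - 2*sin(z) - 4*exp(-z)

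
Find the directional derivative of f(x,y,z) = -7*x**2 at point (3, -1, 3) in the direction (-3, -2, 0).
126*sqrt(13)/13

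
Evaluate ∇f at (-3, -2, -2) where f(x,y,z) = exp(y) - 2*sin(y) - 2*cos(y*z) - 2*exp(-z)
(0, exp(-2) - 2*cos(2) - 4*sin(4), -4*sin(4) + 2*exp(2))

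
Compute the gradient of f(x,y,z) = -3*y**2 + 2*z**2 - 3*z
(0, -6*y, 4*z - 3)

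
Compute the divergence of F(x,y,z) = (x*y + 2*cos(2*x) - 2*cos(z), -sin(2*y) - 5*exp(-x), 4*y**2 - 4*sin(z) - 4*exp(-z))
y - 4*sin(2*x) - 2*cos(2*y) - 4*cos(z) + 4*exp(-z)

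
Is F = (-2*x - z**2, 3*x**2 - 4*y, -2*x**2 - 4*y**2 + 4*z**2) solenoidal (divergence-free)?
No, ∇·F = 8*z - 6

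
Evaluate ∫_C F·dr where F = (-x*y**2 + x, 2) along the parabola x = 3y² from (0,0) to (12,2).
-116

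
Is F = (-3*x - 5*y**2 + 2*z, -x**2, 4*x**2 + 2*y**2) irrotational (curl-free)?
No, ∇×F = (4*y, 2 - 8*x, -2*x + 10*y)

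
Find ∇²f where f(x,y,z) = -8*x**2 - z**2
-18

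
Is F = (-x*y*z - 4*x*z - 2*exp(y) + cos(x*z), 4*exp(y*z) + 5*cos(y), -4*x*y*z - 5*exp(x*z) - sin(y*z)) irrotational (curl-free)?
No, ∇×F = (-4*x*z - 4*y*exp(y*z) - z*cos(y*z), -x*y - x*sin(x*z) - 4*x + 4*y*z + 5*z*exp(x*z), x*z + 2*exp(y))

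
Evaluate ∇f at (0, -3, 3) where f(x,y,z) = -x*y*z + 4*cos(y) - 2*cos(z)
(9, 4*sin(3), 2*sin(3))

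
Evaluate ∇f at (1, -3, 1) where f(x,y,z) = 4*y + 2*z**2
(0, 4, 4)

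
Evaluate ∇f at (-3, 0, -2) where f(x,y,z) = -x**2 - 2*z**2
(6, 0, 8)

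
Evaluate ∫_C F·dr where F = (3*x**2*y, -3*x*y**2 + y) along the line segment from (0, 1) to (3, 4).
-33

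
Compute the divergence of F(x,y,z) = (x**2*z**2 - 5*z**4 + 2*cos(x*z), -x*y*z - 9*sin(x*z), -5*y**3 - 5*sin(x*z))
2*x*z**2 - x*z - 5*x*cos(x*z) - 2*z*sin(x*z)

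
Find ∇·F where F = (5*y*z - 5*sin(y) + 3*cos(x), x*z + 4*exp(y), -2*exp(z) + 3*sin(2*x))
4*exp(y) - 2*exp(z) - 3*sin(x)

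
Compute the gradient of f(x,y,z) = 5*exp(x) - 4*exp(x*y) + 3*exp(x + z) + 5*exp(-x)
(-4*y*exp(x*y) + 5*exp(x) + 3*exp(x + z) - 5*exp(-x), -4*x*exp(x*y), 3*exp(x + z))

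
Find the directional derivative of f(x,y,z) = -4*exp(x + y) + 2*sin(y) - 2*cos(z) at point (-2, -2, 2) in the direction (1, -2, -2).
-4*sqrt(2)*sin(pi/4 + 2)/3 + 4*exp(-4)/3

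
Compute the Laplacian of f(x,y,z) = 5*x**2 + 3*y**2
16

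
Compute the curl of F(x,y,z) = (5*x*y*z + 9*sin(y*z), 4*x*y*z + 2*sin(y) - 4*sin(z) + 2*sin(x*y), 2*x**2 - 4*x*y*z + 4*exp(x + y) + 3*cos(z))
(-4*x*y - 4*x*z + 4*exp(x + y) + 4*cos(z), 5*x*y - 4*x + 4*y*z + 9*y*cos(y*z) - 4*exp(x + y), -5*x*z + 4*y*z + 2*y*cos(x*y) - 9*z*cos(y*z))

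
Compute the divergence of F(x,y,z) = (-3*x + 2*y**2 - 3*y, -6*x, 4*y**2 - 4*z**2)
-8*z - 3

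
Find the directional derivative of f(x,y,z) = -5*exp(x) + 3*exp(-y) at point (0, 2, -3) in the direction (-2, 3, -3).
sqrt(22)*(-9 + 10*exp(2))*exp(-2)/22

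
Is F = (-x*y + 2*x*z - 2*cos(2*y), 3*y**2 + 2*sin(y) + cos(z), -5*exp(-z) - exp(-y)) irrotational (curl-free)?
No, ∇×F = (sin(z) + exp(-y), 2*x, x - 4*sin(2*y))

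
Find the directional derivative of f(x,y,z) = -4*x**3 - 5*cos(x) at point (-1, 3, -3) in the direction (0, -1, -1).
0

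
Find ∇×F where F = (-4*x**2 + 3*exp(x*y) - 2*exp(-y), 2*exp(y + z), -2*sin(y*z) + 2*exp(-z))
(-2*z*cos(y*z) - 2*exp(y + z), 0, -3*x*exp(x*y) - 2*exp(-y))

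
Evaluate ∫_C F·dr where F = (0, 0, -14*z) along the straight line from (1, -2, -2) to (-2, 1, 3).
-35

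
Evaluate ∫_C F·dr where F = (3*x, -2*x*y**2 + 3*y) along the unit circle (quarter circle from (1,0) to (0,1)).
-pi/8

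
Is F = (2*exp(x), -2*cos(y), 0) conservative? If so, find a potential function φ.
Yes, F is conservative. φ = 2*exp(x) - 2*sin(y)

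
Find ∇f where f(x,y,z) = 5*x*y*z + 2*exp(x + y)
(5*y*z + 2*exp(x + y), 5*x*z + 2*exp(x + y), 5*x*y)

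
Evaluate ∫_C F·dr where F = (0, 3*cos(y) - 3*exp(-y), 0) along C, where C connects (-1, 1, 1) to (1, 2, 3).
-3*sin(1) - 3*exp(-1) + 3*exp(-2) + 3*sin(2)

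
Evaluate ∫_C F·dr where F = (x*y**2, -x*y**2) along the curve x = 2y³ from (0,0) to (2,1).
7/6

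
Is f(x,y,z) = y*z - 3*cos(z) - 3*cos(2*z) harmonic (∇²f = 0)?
No, ∇²f = 3*cos(z) + 12*cos(2*z)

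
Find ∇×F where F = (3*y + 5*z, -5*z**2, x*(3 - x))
(10*z, 2*x + 2, -3)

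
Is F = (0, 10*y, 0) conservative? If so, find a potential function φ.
Yes, F is conservative. φ = 5*y**2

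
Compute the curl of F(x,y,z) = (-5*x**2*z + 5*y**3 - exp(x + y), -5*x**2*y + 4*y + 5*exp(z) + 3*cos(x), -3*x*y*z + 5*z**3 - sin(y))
(-3*x*z - 5*exp(z) - cos(y), -5*x**2 + 3*y*z, -10*x*y - 15*y**2 + exp(x + y) - 3*sin(x))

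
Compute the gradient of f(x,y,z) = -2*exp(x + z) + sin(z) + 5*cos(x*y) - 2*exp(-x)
(-5*y*sin(x*y) - 2*exp(x + z) + 2*exp(-x), -5*x*sin(x*y), -2*exp(x + z) + cos(z))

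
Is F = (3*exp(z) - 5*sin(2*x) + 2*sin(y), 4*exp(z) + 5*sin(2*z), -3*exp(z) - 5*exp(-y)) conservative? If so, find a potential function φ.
No, ∇×F = (-4*exp(z) - 10*cos(2*z) + 5*exp(-y), 3*exp(z), -2*cos(y)) ≠ 0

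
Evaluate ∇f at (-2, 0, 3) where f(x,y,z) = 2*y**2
(0, 0, 0)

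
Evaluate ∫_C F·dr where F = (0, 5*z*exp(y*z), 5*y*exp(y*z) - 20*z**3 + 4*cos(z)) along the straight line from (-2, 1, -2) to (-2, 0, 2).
-5*exp(-2) + 5 + 8*sin(2)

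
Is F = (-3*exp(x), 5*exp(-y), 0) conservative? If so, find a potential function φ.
Yes, F is conservative. φ = -3*exp(x) - 5*exp(-y)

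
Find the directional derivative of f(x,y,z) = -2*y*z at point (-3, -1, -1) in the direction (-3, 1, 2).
3*sqrt(14)/7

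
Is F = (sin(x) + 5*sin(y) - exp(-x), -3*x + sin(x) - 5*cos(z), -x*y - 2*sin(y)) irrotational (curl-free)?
No, ∇×F = (-x - 5*sin(z) - 2*cos(y), y, cos(x) - 5*cos(y) - 3)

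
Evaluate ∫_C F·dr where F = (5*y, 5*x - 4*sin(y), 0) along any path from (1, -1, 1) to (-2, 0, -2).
9 - 4*cos(1)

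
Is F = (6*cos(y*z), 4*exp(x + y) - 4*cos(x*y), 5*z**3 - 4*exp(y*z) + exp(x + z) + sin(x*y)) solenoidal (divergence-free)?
No, ∇·F = 4*x*sin(x*y) - 4*y*exp(y*z) + 15*z**2 + 4*exp(x + y) + exp(x + z)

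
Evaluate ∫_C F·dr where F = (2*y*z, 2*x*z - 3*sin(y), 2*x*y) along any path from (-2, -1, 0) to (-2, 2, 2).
-16 - 3*cos(1) + 3*cos(2)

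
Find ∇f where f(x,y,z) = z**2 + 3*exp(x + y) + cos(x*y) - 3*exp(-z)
(-y*sin(x*y) + 3*exp(x + y), -x*sin(x*y) + 3*exp(x + y), 2*z + 3*exp(-z))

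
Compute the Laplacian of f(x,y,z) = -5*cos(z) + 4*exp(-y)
5*cos(z) + 4*exp(-y)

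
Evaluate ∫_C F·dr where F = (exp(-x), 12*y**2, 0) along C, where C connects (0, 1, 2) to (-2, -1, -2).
-exp(2) - 7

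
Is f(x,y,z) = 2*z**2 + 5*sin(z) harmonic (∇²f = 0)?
No, ∇²f = 4 - 5*sin(z)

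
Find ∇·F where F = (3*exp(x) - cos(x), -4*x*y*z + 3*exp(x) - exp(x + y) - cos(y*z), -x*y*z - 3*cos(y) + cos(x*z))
-x*y - 4*x*z - x*sin(x*z) + z*sin(y*z) + 3*exp(x) - exp(x + y) + sin(x)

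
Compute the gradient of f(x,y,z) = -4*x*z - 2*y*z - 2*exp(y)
(-4*z, -2*z - 2*exp(y), -4*x - 2*y)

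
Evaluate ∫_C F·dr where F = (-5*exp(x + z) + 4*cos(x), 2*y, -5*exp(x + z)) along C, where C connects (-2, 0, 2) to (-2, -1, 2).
1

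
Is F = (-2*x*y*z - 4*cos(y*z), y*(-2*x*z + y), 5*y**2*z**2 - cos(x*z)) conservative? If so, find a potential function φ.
No, ∇×F = (2*y*(x + 5*z**2), -2*x*y + 4*y*sin(y*z) - z*sin(x*z), 2*z*(x - y - 2*sin(y*z))) ≠ 0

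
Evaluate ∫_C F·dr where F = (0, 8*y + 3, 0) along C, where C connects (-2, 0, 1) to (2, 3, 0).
45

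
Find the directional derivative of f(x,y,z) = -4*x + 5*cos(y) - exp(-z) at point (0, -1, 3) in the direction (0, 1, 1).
sqrt(2)*(1 + 5*exp(3)*sin(1))*exp(-3)/2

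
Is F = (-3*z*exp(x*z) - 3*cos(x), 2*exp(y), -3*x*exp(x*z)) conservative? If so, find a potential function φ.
Yes, F is conservative. φ = 2*exp(y) - 3*exp(x*z) - 3*sin(x)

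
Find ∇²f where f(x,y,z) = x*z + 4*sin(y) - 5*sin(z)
-4*sin(y) + 5*sin(z)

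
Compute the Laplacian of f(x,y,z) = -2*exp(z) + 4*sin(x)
-2*exp(z) - 4*sin(x)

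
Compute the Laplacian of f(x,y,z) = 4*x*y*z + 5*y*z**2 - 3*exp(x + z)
10*y - 6*exp(x + z)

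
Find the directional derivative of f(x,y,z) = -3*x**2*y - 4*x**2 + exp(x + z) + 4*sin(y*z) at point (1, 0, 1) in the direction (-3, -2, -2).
sqrt(17)*(22 - 5*exp(2))/17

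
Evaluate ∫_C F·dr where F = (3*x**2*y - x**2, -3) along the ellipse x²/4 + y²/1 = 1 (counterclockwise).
-6*pi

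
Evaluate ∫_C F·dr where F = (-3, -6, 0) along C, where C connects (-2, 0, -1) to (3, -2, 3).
-3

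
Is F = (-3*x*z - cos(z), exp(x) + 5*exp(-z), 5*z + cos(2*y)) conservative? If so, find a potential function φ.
No, ∇×F = (-2*sin(2*y) + 5*exp(-z), -3*x + sin(z), exp(x)) ≠ 0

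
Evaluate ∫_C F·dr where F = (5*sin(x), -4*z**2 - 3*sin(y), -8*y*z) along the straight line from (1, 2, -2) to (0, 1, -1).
-3*cos(2) + 8*cos(1) + 23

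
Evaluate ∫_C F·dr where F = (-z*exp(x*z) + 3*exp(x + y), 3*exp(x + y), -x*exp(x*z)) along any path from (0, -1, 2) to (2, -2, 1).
-exp(2) - 3*exp(-1) + 4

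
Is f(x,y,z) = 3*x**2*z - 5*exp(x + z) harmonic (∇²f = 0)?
No, ∇²f = 6*z - 10*exp(x + z)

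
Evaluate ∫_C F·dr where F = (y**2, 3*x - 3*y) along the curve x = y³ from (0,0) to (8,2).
126/5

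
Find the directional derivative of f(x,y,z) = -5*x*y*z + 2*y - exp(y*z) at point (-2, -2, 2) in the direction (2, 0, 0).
20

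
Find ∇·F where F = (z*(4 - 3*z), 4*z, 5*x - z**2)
-2*z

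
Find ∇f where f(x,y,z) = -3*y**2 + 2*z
(0, -6*y, 2)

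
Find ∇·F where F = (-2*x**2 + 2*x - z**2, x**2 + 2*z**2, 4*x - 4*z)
-4*x - 2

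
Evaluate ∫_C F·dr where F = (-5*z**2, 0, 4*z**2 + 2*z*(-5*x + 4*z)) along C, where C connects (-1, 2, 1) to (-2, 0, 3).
189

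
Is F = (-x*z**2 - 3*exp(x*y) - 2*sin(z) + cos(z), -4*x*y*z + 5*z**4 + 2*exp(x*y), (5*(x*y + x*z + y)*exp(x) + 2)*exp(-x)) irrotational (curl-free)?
No, ∇×F = (4*x*y + 5*x - 20*z**3 + 5, -2*x*z - 5*y - 5*z - sin(z) - 2*cos(z) + 2*exp(-x), 3*x*exp(x*y) - 4*y*z + 2*y*exp(x*y))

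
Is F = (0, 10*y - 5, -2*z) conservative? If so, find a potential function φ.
Yes, F is conservative. φ = 5*y**2 - 5*y - z**2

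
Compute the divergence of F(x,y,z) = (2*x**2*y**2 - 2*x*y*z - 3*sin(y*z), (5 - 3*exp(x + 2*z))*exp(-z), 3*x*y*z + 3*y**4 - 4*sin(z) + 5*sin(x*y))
4*x*y**2 + 3*x*y - 2*y*z - 4*cos(z)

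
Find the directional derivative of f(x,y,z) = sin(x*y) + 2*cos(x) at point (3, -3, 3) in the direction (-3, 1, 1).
6*sqrt(11)*(2*cos(9) + sin(3))/11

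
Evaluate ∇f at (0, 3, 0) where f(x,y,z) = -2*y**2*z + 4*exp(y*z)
(0, 0, -6)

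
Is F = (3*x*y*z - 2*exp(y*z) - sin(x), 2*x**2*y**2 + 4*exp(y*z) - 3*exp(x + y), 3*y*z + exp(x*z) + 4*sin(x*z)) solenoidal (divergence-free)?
No, ∇·F = 4*x**2*y + x*exp(x*z) + 4*x*cos(x*z) + 3*y*z + 3*y + 4*z*exp(y*z) - 3*exp(x + y) - cos(x)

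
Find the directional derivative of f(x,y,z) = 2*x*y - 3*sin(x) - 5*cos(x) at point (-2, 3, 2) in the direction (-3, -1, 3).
sqrt(19)*(-14 + 9*cos(2) + 15*sin(2))/19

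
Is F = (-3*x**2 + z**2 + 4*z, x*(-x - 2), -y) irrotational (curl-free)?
No, ∇×F = (-1, 2*z + 4, -2*x - 2)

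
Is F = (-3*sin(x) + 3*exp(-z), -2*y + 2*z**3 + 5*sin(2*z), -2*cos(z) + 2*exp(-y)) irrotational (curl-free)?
No, ∇×F = (-6*z**2 - 10*cos(2*z) - 2*exp(-y), -3*exp(-z), 0)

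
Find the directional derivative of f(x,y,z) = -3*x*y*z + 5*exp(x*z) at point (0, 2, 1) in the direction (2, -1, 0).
-2*sqrt(5)/5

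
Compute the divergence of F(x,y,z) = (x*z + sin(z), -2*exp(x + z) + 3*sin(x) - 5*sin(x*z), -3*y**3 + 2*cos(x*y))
z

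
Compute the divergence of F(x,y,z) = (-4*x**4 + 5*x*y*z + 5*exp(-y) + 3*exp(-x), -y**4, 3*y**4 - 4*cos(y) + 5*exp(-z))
-16*x**3 - 4*y**3 + 5*y*z - 5*exp(-z) - 3*exp(-x)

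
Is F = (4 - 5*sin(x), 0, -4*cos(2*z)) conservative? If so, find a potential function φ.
Yes, F is conservative. φ = 4*x - 2*sin(2*z) + 5*cos(x)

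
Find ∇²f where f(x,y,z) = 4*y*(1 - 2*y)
-16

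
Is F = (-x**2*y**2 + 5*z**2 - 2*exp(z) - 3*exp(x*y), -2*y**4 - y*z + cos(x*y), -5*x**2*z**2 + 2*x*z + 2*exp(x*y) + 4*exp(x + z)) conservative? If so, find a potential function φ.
No, ∇×F = (2*x*exp(x*y) + y, 10*x*z**2 - 2*y*exp(x*y) + 8*z - 2*exp(z) - 4*exp(x + z), 2*x**2*y + 3*x*exp(x*y) - y*sin(x*y)) ≠ 0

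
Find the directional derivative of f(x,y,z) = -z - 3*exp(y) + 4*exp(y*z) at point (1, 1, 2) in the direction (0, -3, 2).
sqrt(13)*(-16*exp(2) - 2 + 9*E)/13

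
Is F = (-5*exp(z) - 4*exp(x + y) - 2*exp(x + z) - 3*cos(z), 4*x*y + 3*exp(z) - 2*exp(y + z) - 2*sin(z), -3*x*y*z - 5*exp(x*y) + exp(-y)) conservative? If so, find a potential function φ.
No, ∇×F = (-3*x*z - 5*x*exp(x*y) - 3*exp(z) + 2*exp(y + z) + 2*cos(z) - exp(-y), 3*y*z + 5*y*exp(x*y) - 5*exp(z) - 2*exp(x + z) + 3*sin(z), 4*y + 4*exp(x + y)) ≠ 0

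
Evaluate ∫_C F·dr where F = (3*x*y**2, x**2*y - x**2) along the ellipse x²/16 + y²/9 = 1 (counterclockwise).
0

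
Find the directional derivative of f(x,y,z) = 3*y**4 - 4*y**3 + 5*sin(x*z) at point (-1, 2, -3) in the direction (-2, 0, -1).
7*sqrt(5)*cos(3)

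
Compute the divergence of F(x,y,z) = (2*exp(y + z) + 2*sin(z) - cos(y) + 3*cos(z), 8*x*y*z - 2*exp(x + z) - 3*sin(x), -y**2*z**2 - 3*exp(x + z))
8*x*z - 2*y**2*z - 3*exp(x + z)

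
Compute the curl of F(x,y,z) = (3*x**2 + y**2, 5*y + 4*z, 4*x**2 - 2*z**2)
(-4, -8*x, -2*y)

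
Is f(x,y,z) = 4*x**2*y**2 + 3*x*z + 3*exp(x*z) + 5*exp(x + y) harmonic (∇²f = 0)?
No, ∇²f = 3*x**2*exp(x*z) + 8*x**2 + 8*y**2 + 3*z**2*exp(x*z) + 10*exp(x + y)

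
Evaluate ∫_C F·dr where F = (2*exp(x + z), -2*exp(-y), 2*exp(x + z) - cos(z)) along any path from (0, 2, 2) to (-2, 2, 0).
-4*sinh(2) + sin(2)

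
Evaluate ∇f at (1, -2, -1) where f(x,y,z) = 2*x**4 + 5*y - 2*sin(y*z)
(8, 2*cos(2) + 5, 4*cos(2))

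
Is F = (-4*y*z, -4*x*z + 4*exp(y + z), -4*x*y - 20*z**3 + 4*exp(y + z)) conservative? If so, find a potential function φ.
Yes, F is conservative. φ = -4*x*y*z - 5*z**4 + 4*exp(y + z)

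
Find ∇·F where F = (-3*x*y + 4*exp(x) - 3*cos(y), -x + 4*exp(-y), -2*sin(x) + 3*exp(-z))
-3*y + 4*exp(x) - 3*exp(-z) - 4*exp(-y)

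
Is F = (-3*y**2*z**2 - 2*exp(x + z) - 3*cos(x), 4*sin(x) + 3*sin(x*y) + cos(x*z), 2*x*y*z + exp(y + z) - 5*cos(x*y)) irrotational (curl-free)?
No, ∇×F = (2*x*z + 5*x*sin(x*y) + x*sin(x*z) + exp(y + z), -6*y**2*z - 2*y*z - 5*y*sin(x*y) - 2*exp(x + z), 6*y*z**2 + 3*y*cos(x*y) - z*sin(x*z) + 4*cos(x))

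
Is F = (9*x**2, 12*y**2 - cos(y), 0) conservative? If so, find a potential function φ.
Yes, F is conservative. φ = 3*x**3 + 4*y**3 - sin(y)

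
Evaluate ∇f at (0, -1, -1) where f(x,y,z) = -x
(-1, 0, 0)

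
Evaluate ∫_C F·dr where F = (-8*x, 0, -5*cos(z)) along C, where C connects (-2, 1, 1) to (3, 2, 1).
-20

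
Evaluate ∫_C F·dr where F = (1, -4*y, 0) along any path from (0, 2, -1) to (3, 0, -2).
11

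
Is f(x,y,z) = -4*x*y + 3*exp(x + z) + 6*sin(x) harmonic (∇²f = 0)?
No, ∇²f = 6*exp(x + z) - 6*sin(x)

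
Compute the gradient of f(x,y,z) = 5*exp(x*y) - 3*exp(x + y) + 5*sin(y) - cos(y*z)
(5*y*exp(x*y) - 3*exp(x + y), 5*x*exp(x*y) + z*sin(y*z) - 3*exp(x + y) + 5*cos(y), y*sin(y*z))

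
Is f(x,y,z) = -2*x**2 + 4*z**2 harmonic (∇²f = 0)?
No, ∇²f = 4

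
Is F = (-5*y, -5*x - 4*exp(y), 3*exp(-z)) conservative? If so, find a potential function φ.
Yes, F is conservative. φ = -5*x*y - 4*exp(y) - 3*exp(-z)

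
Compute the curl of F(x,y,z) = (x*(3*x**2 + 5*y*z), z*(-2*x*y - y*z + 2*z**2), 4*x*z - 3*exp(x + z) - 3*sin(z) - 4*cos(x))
(2*x*y + 2*y*z - 6*z**2, 5*x*y - 4*z + 3*exp(x + z) - 4*sin(x), z*(-5*x - 2*y))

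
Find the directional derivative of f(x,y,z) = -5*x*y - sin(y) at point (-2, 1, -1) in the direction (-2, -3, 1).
sqrt(14)*(-20 + 3*cos(1))/14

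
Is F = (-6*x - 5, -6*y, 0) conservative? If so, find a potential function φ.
Yes, F is conservative. φ = -3*x**2 - 5*x - 3*y**2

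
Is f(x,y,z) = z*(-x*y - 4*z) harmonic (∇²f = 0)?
No, ∇²f = -8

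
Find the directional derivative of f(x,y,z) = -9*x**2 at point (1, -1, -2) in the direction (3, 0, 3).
-9*sqrt(2)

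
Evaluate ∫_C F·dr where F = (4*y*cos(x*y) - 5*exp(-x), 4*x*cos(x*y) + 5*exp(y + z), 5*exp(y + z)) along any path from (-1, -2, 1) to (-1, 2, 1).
-8*sin(2) - 5*exp(-1) + 5*exp(3)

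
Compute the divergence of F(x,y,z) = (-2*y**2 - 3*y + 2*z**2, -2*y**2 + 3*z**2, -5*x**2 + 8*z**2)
-4*y + 16*z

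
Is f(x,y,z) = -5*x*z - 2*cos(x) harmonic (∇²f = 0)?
No, ∇²f = 2*cos(x)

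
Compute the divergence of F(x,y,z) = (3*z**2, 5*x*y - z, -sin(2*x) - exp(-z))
5*x + exp(-z)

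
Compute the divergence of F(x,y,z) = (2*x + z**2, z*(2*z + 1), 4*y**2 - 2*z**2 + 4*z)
6 - 4*z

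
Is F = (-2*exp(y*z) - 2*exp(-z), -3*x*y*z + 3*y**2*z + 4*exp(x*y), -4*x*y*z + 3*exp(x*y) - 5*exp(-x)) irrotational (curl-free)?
No, ∇×F = (3*x*y - 4*x*z + 3*x*exp(x*y) - 3*y**2, 4*y*z - 3*y*exp(x*y) - 2*y*exp(y*z) + 2*exp(-z) - 5*exp(-x), -3*y*z + 4*y*exp(x*y) + 2*z*exp(y*z))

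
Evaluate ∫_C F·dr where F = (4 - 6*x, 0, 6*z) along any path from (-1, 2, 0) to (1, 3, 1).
11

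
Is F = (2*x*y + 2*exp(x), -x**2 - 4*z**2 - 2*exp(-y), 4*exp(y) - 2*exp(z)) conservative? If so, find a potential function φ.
No, ∇×F = (8*z + 4*exp(y), 0, -4*x) ≠ 0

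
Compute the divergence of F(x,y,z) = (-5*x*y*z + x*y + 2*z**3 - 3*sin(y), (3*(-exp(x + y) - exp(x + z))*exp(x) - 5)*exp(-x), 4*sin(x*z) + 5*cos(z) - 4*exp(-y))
4*x*cos(x*z) - 5*y*z + y - 3*exp(x + y) - 5*sin(z)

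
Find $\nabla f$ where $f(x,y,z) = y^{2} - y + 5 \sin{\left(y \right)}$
(0, 2*y + 5*cos(y) - 1, 0)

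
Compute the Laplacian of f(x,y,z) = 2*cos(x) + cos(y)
-2*cos(x) - cos(y)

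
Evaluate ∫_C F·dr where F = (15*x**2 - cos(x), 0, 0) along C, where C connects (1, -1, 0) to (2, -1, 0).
-sin(2) + sin(1) + 35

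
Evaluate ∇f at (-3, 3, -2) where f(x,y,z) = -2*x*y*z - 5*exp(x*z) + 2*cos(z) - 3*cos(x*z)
(-6*sin(6) + 12 + 10*exp(6), -12, 2*sin(2) - 9*sin(6) + 18 + 15*exp(6))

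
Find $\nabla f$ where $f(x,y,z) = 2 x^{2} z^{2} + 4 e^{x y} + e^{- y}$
(4*x*z**2 + 4*y*exp(x*y), 4*x*exp(x*y) - exp(-y), 4*x**2*z)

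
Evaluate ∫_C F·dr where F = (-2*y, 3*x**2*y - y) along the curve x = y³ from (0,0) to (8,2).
70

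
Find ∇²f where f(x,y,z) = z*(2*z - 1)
4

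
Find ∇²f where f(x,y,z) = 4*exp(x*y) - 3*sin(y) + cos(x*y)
4*x**2*exp(x*y) - x**2*cos(x*y) + y**2*(4*exp(x*y) - cos(x*y)) + 3*sin(y)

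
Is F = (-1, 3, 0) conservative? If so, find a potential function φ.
Yes, F is conservative. φ = -x + 3*y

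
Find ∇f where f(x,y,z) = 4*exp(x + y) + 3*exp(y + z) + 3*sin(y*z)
(4*exp(x + y), 3*z*cos(y*z) + 4*exp(x + y) + 3*exp(y + z), 3*y*cos(y*z) + 3*exp(y + z))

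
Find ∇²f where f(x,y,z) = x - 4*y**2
-8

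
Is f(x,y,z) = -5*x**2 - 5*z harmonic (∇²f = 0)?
No, ∇²f = -10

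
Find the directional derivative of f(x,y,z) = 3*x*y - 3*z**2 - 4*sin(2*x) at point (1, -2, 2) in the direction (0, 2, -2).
15*sqrt(2)/2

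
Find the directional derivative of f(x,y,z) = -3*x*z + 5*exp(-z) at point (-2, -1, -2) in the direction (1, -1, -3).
3*sqrt(11)*(-4 + 5*exp(2))/11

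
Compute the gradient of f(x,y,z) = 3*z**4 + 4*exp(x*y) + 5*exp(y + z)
(4*y*exp(x*y), 4*x*exp(x*y) + 5*exp(y + z), 12*z**3 + 5*exp(y + z))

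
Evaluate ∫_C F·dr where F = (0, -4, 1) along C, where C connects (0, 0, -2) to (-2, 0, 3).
5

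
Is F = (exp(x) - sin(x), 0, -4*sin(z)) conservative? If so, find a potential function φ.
Yes, F is conservative. φ = exp(x) + cos(x) + 4*cos(z)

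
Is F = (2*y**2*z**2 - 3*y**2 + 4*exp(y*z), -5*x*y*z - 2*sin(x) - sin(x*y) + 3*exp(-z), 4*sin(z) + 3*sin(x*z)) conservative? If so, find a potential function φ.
No, ∇×F = (5*x*y + 3*exp(-z), 4*y**2*z + 4*y*exp(y*z) - 3*z*cos(x*z), -4*y*z**2 - 5*y*z - y*cos(x*y) + 6*y - 4*z*exp(y*z) - 2*cos(x)) ≠ 0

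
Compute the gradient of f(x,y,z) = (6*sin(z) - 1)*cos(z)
(0, 0, sin(z) + 6*cos(2*z))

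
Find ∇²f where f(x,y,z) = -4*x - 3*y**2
-6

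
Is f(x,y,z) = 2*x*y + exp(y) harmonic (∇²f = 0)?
No, ∇²f = exp(y)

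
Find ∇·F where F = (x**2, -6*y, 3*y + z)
2*x - 5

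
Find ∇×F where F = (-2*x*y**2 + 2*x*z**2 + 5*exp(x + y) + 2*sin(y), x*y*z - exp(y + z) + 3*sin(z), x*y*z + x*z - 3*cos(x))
(-x*y + x*z + exp(y + z) - 3*cos(z), 4*x*z - y*z - z - 3*sin(x), 4*x*y + y*z - 5*exp(x + y) - 2*cos(y))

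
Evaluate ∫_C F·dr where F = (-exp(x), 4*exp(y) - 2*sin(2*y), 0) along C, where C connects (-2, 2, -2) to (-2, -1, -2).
-4*exp(2) + cos(2) - cos(4) + 4*exp(-1)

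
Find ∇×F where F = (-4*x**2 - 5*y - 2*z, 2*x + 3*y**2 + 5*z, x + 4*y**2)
(8*y - 5, -3, 7)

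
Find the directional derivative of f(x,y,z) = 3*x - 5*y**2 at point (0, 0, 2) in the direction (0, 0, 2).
0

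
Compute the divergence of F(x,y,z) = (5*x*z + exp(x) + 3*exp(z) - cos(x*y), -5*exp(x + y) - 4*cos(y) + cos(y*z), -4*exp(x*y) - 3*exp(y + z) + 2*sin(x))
y*sin(x*y) - z*sin(y*z) + 5*z + exp(x) - 5*exp(x + y) - 3*exp(y + z) + 4*sin(y)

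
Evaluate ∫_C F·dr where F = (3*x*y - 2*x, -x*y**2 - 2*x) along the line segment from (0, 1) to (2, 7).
-148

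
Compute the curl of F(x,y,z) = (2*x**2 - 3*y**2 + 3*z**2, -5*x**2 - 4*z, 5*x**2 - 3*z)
(4, -10*x + 6*z, -10*x + 6*y)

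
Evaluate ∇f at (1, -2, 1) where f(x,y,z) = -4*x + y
(-4, 1, 0)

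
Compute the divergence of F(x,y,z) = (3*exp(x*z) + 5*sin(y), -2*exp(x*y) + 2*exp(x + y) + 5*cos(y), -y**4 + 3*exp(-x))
-2*x*exp(x*y) + 3*z*exp(x*z) + 2*exp(x + y) - 5*sin(y)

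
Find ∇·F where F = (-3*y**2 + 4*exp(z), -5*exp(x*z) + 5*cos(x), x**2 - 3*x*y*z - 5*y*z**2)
y*(-3*x - 10*z)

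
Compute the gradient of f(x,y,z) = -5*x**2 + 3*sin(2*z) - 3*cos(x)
(-10*x + 3*sin(x), 0, 6*cos(2*z))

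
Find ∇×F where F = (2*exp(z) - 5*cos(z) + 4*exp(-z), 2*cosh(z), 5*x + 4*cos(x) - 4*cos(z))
(-2*sinh(z), 2*exp(z) + 4*sin(x) + 5*sin(z) - 5 - 4*exp(-z), 0)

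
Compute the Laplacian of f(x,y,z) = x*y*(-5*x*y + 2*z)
-10*x**2 - 10*y**2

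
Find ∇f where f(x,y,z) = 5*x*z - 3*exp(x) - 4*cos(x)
(5*z - 3*exp(x) + 4*sin(x), 0, 5*x)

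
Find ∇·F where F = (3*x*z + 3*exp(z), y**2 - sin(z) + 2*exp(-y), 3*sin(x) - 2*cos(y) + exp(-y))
2*y + 3*z - 2*exp(-y)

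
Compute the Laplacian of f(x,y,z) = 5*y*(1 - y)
-10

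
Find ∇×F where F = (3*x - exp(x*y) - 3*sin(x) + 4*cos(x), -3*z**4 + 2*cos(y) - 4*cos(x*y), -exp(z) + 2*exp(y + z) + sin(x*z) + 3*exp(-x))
(12*z**3 + 2*exp(y + z), -z*cos(x*z) + 3*exp(-x), x*exp(x*y) + 4*y*sin(x*y))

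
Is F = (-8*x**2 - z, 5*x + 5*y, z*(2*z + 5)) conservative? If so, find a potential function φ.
No, ∇×F = (0, -1, 5) ≠ 0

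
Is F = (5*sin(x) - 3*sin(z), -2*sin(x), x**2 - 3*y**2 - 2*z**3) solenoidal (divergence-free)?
No, ∇·F = -6*z**2 + 5*cos(x)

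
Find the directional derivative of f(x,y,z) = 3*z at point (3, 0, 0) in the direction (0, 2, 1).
3*sqrt(5)/5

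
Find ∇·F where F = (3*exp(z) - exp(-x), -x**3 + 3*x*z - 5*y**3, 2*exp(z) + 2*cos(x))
-15*y**2 + 2*exp(z) + exp(-x)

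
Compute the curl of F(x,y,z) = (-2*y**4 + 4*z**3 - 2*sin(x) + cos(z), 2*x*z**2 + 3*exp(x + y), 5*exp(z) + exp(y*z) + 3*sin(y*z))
(z*(-4*x + exp(y*z) + 3*cos(y*z)), 12*z**2 - sin(z), 8*y**3 + 2*z**2 + 3*exp(x + y))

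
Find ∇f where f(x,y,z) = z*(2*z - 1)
(0, 0, 4*z - 1)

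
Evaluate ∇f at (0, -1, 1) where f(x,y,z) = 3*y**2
(0, -6, 0)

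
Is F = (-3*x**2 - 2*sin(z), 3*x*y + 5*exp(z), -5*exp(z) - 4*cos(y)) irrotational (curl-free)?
No, ∇×F = (-5*exp(z) + 4*sin(y), -2*cos(z), 3*y)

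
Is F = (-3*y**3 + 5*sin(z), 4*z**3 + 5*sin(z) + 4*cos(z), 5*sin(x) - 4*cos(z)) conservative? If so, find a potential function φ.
No, ∇×F = (-12*z**2 + 4*sin(z) - 5*cos(z), -5*cos(x) + 5*cos(z), 9*y**2) ≠ 0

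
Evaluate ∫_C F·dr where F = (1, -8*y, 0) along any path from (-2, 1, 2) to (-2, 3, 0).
-32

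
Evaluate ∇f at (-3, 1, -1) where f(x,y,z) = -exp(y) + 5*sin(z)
(0, -E, 5*cos(1))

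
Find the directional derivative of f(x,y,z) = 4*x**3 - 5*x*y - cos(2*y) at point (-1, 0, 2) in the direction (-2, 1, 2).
-19/3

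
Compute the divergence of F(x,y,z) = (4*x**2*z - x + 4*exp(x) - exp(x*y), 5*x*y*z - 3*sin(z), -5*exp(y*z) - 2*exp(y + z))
13*x*z - y*exp(x*y) - 5*y*exp(y*z) + 4*exp(x) - 2*exp(y + z) - 1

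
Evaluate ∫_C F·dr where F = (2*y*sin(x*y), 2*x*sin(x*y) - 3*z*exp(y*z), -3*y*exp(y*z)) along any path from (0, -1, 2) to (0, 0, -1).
-3 + 3*exp(-2)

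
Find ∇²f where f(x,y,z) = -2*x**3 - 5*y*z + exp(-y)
-12*x + exp(-y)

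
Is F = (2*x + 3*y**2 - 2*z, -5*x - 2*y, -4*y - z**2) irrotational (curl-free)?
No, ∇×F = (-4, -2, -6*y - 5)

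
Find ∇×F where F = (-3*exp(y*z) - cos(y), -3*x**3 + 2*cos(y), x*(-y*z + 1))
(-x*z, y*z - 3*y*exp(y*z) - 1, -9*x**2 + 3*z*exp(y*z) - sin(y))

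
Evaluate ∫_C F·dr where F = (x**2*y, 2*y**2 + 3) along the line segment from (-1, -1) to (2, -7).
-525/2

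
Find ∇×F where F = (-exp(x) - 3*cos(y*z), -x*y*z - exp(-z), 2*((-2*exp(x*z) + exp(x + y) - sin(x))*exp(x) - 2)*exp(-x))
(x*y + 2*exp(x + y) - exp(-z), 3*y*sin(y*z) + 4*z*exp(x*z) - 2*exp(x + y) + 2*cos(x) - 4*exp(-x), -z*(y + 3*sin(y*z)))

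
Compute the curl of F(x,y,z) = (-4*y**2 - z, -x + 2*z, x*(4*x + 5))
(-2, -8*x - 6, 8*y - 1)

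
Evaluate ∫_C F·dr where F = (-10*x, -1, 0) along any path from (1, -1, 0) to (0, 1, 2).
3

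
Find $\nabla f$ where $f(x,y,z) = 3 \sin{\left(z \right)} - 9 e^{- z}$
(0, 0, 3*cos(z) + 9*exp(-z))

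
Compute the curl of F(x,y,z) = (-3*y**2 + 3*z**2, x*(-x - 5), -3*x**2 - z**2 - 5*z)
(0, 6*x + 6*z, -2*x + 6*y - 5)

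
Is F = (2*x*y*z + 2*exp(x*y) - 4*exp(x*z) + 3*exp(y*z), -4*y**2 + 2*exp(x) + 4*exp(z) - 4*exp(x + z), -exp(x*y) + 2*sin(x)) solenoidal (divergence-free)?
No, ∇·F = 2*y*z + 2*y*exp(x*y) - 8*y - 4*z*exp(x*z)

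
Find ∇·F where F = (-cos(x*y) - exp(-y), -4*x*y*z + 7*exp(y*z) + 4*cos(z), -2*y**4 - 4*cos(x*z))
-4*x*z + 4*x*sin(x*z) + y*sin(x*y) + 7*z*exp(y*z)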